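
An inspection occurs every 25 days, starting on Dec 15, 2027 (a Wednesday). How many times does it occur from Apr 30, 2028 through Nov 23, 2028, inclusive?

Occurrences land 25·i days after Dec 15, 2027 for i = 0, 1, 2, …
Apr 30, 2028 is 137 days after the start; 137 ÷ 25 = 5 remainder 12; since the remainder is 12, round up to i = 6. First occurrence in the window: #7 on May 13, 2028 (6×25 = 150 days in).
Nov 23, 2028 is 344 days after the start; 344 ÷ 25 = 13 remainder 19. Last occurrence in the window: #14 on Nov 4, 2028.
Occurrences #7 through #14: 8 in total.

8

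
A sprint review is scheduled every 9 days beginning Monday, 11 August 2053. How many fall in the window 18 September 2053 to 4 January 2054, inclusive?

12

Occurrences land 9·i days after 11 August 2053 for i = 0, 1, 2, …
18 September 2053 is 38 days after the start; 38 ÷ 9 = 4 remainder 2; since the remainder is 2, round up to i = 5. First occurrence in the window: #6 on 25 September 2053 (5×9 = 45 days in).
4 January 2054 is 146 days after the start; 146 ÷ 9 = 16 remainder 2. Last occurrence in the window: #17 on 2 January 2054.
Occurrences #6 through #17: 12 in total.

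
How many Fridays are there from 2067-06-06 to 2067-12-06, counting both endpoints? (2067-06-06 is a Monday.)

2067-06-06 is a Monday; the first Friday on or after it is 2067-06-10 (4 days later).
From 2067-06-10 to 2067-12-06: 20 + 31 + 31 + 30 + 31 + 30 + 6 = 179 days (rest of June, July, August, September, October, November, December).
179 ÷ 7 = 25 full weeks with remainder 4, so 25 more Fridays after the first → 26.

26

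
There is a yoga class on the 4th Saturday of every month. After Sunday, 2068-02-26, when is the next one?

2068-03-24

February 2068 starts on a Wednesday; its first Saturday is the 4th, so the 4th Saturday is the 25th — 2068-02-25.
That is not after 2068-02-26, so look at March 2068.
March 2068 starts on a Thursday; its first Saturday is the 3rd, so the 4th Saturday is the 24th — 2068-03-24.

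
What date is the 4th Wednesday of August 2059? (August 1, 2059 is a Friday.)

August 2059 begins on a Friday, so the first Wednesday is August 6 (5 days later).
The 4th Wednesday is 3 weeks later: 6 + 21 = 27.

August 27, 2059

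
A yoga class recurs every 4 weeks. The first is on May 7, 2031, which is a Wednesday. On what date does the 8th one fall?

Nov 19, 2031

The 8th occurrence is 7 intervals after the first: 7 × 28 = 196 days after May 7, 2031.
May has 31 days — 24 days to the end of May leaves 172.
Jun has 30 days (142 left).
Jul has 31 days (111 left).
Aug has 31 days (80 left).
Sep has 30 days (50 left).
Oct has 31 days (19 left).
19 days into Nov → Nov 19, 2031.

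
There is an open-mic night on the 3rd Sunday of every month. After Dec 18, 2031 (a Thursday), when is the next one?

Dec 2031 starts on a Monday; its first Sunday is the 7th, so the 3rd Sunday is the 21st — Dec 21, 2031.
Dec 21, 2031 is after Dec 18, 2031, so that is the next one.

Dec 21, 2031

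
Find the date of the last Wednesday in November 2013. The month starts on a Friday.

November 2013 begins on a Friday, so the first Wednesday is November 6 (5 days later).
November 2013 has 30 days. Adding weeks: 6, 13, 20, 27 — the last one ≤ 30 is the 27th.

2013-11-27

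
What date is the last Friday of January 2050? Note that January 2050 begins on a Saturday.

28 January 2050

January 2050 begins on a Saturday, so the first Friday is January 7 (6 days later).
January 2050 has 31 days. Adding weeks: 7, 14, 21, 28 — the last one ≤ 31 is the 28th.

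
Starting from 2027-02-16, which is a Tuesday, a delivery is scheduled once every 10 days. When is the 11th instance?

2027-05-27

The 11th occurrence is 10 intervals after the first: 10 × 10 = 100 days after 2027-02-16.
February has 28 days — 12 days to the end of February leaves 88.
March has 31 days (57 left).
April has 30 days (27 left).
27 days into May → 2027-05-27.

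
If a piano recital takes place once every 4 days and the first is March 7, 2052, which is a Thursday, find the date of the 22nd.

May 30, 2052

The 22nd occurrence is 21 intervals after the first: 21 × 4 = 84 days after March 7, 2052.
March has 31 days — 24 days to the end of March leaves 60.
April has 30 days (30 left).
30 days into May → May 30, 2052.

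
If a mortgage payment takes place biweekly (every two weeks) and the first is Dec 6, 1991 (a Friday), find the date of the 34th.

The 34th occurrence is 33 intervals after the first: 33 × 14 = 462 days after Dec 6, 1991.
Dec has 31 days — 25 days to the end of Dec leaves 437.
1992 has 366 days (71 left).
Jan has 31 days (40 left).
Feb has 28 days (12 left).
12 days into Mar → Mar 12, 1993.

Mar 12, 1993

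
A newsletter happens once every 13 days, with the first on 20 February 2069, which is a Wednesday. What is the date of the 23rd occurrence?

3 December 2069

The 23rd occurrence is 22 intervals after the first: 22 × 13 = 286 days after 20 February 2069.
February has 28 days — 8 days to the end of February leaves 278.
March has 31 days (247 left).
April has 30 days (217 left).
May has 31 days (186 left).
June has 30 days (156 left).
July has 31 days (125 left).
August has 31 days (94 left).
September has 30 days (64 left).
October has 31 days (33 left).
November has 30 days (3 left).
3 days into December → 3 December 2069.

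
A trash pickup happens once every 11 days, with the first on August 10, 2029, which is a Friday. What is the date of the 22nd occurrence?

The 22nd occurrence is 21 intervals after the first: 21 × 11 = 231 days after August 10, 2029.
August has 31 days — 21 days to the end of August leaves 210.
September has 30 days (180 left).
October has 31 days (149 left).
November has 30 days (119 left).
December has 31 days (88 left).
January has 31 days (57 left).
February has 28 days (29 left).
29 days into March → March 29, 2030.

March 29, 2030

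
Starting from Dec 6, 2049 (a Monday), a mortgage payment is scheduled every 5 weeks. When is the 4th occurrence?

Mar 21, 2050

The 4th occurrence is 3 intervals after the first: 3 × 35 = 105 days after Dec 6, 2049.
Dec has 31 days — 25 days to the end of Dec leaves 80.
Jan has 31 days (49 left).
Feb has 28 days (21 left).
21 days into Mar → Mar 21, 2050.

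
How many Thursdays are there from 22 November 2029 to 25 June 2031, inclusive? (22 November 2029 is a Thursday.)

22 November 2029 is a Thursday; the first Thursday on or after it is 22 November 2029.
From 22 November 2029 to 25 June 2031: 39 + 365 + 176 = 580 days (rest of 2029, 2030, to 25 June 2031 in 2031).
580 ÷ 7 = 82 full weeks with remainder 6, so 82 more Thursdays after the first → 83.

83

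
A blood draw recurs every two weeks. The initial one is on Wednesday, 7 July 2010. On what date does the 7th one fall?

The 7th occurrence is 6 intervals after the first: 6 × 14 = 84 days after 7 July 2010.
July has 31 days — 24 days to the end of July leaves 60.
August has 31 days (29 left).
29 days into September → 29 September 2010.

29 September 2010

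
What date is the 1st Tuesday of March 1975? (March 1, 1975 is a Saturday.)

4 March 1975

March 1975 begins on a Saturday, so the first Tuesday is March 4 (3 days later).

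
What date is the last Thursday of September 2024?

The first Thursday of September 2024 is September 5.
September 2024 has 30 days. Adding weeks: 5, 12, 19, 26 — the last one ≤ 30 is the 26th.

26 September 2024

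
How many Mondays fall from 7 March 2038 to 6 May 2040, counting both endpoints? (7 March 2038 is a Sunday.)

113

7 March 2038 is a Sunday; the first Monday on or after it is 8 March 2038 (1 day later).
From 8 March 2038 to 6 May 2040: 298 + 365 + 127 = 790 days (rest of 2038, 2039, to 6 May 2040 in 2040).
790 ÷ 7 = 112 full weeks with remainder 6, so 112 more Mondays after the first → 113.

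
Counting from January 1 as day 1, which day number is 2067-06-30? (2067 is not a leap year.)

Days in months before June: 31 + 28 + 31 + 30 + 31 = 151.
Plus 30 days into June → day 181.

181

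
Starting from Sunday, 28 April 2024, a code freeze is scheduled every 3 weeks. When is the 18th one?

20 April 2025

The 18th occurrence is 17 intervals after the first: 17 × 21 = 357 days after 28 April 2024.
April has 30 days — 2 days to the end of April leaves 355.
May has 31 days (324 left).
June has 30 days (294 left).
July has 31 days (263 left).
August has 31 days (232 left).
September has 30 days (202 left).
October has 31 days (171 left).
November has 30 days (141 left).
December has 31 days (110 left).
January has 31 days (79 left).
February has 28 days (51 left).
March has 31 days (20 left).
20 days into April → 20 April 2025.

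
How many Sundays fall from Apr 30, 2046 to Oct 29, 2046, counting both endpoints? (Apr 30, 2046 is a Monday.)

Apr 30, 2046 is a Monday; the first Sunday on or after it is May 6, 2046 (6 days later).
From May 6, 2046 to Oct 29, 2046: 25 + 30 + 31 + 31 + 30 + 29 = 176 days (rest of May, Jun, Jul, Aug, Sep, Oct).
176 ÷ 7 = 25 full weeks with remainder 1, so 25 more Sundays after the first → 26.

26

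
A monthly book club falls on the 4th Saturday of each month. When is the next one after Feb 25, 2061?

Feb 2061 starts on a Tuesday; its first Saturday is the 5th, so the 4th Saturday is the 26th — Feb 26, 2061.
Feb 26, 2061 is after Feb 25, 2061, so that is the next one.

Feb 26, 2061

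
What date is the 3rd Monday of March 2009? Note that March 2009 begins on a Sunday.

March 2009 begins on a Sunday, so the first Monday is March 2 (1 day later).
The 3rd Monday is 2 weeks later: 2 + 14 = 16.

2009-03-16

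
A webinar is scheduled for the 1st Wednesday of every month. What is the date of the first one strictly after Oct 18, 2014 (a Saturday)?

Nov 5, 2014

Oct 2014 starts on a Wednesday, so its 1st Wednesday is Oct 1, 2014.
That is not after Oct 18, 2014, so look at Nov 2014.
Nov 2014 starts on a Saturday, so its 1st Wednesday is Nov 5, 2014 (4 days in).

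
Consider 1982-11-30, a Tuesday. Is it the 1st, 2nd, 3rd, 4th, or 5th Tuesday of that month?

5th

Day 30 falls in week ⌈30/7⌉ of the month.
Days 1–7 hold the 1st Tuesday, 8–14 the 2nd, 15–21 the 3rd, 22–28 the 4th, 29–31 the 5th.
30 is in the range for the 5th.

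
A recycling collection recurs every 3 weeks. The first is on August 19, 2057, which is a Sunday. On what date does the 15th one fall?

June 9, 2058

The 15th occurrence is 14 intervals after the first: 14 × 21 = 294 days after August 19, 2057.
August has 31 days — 12 days to the end of August leaves 282.
September has 30 days (252 left).
October has 31 days (221 left).
November has 30 days (191 left).
December has 31 days (160 left).
January has 31 days (129 left).
February has 28 days (101 left).
March has 31 days (70 left).
April has 30 days (40 left).
May has 31 days (9 left).
9 days into June → June 9, 2058.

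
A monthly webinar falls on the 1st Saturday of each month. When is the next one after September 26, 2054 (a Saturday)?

October 3, 2054

September 2054 starts on a Tuesday, so its 1st Saturday is September 5, 2054 (4 days in).
That is not after September 26, 2054, so look at October 2054.
October 2054 starts on a Thursday, so its 1st Saturday is October 3, 2054 (2 days in).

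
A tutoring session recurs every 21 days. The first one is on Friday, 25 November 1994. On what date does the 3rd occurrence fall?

6 January 1995

The 3rd occurrence is 2 intervals after the first: 2 × 21 = 42 days after 25 November 1994.
November has 30 days — 5 days to the end of November leaves 37.
December has 31 days (6 left).
6 days into January → 6 January 1995.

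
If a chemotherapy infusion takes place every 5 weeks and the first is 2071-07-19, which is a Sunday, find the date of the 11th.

The 11th occurrence is 10 intervals after the first: 10 × 35 = 350 days after 2071-07-19.
July has 31 days — 12 days to the end of July leaves 338.
August has 31 days (307 left).
September has 30 days (277 left).
October has 31 days (246 left).
November has 30 days (216 left).
December has 31 days (185 left).
January has 31 days (154 left).
February has 29 days (125 left).
March has 31 days (94 left).
April has 30 days (64 left).
May has 31 days (33 left).
June has 30 days (3 left).
3 days into July → 2072-07-03.

2072-07-03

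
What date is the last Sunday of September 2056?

The first Sunday of September 2056 is September 3.
September 2056 has 30 days. Adding weeks: 3, 10, 17, 24 — the last one ≤ 30 is the 24th.

24 September 2056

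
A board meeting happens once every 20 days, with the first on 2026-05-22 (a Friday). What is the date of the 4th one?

2026-07-21

The 4th occurrence is 3 intervals after the first: 3 × 20 = 60 days after 2026-05-22.
May has 31 days — 9 days to the end of May leaves 51.
June has 30 days (21 left).
21 days into July → 2026-07-21.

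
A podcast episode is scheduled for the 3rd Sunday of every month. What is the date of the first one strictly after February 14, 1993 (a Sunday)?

February 1993 starts on a Monday; its first Sunday is the 7th, so the 3rd Sunday is the 21st — February 21, 1993.
February 21, 1993 is after February 14, 1993, so that is the next one.

February 21, 1993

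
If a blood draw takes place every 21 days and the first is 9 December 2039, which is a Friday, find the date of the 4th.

The 4th occurrence is 3 intervals after the first: 3 × 21 = 63 days after 9 December 2039.
December has 31 days — 22 days to the end of December leaves 41.
January has 31 days (10 left).
10 days into February → 10 February 2040.

10 February 2040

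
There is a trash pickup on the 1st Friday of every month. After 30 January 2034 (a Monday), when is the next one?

January 2034 starts on a Sunday, so its 1st Friday is 6 January 2034 (5 days in).
That is not after 30 January 2034, so look at February 2034.
February 2034 starts on a Wednesday, so its 1st Friday is 3 February 2034 (2 days in).

3 February 2034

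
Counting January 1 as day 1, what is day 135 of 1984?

14 May 1984

January has 31 days (135 − 31 = 104 remain).
February has 29 days (104 − 29 = 75 remain).
March has 31 days (75 − 31 = 44 remain).
April has 30 days (44 − 30 = 14 remain).
14 into May → May 14.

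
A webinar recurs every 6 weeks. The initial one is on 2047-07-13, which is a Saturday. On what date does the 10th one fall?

2048-07-25

The 10th occurrence is 9 intervals after the first: 9 × 42 = 378 days after 2047-07-13.
July has 31 days — 18 days to the end of July leaves 360.
August has 31 days (329 left).
September has 30 days (299 left).
October has 31 days (268 left).
November has 30 days (238 left).
December has 31 days (207 left).
January has 31 days (176 left).
February has 29 days (147 left).
March has 31 days (116 left).
April has 30 days (86 left).
May has 31 days (55 left).
June has 30 days (25 left).
25 days into July → 2048-07-25.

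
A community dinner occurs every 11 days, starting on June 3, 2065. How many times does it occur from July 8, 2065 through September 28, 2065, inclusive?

Occurrences land 11·i days after June 3, 2065 for i = 0, 1, 2, …
July 8, 2065 is 35 days after the start; 35 ÷ 11 = 3 remainder 2; since the remainder is 2, round up to i = 4. First occurrence in the window: #5 on July 17, 2065 (4×11 = 44 days in).
September 28, 2065 is 117 days after the start; 117 ÷ 11 = 10 remainder 7. Last occurrence in the window: #11 on September 21, 2065.
Occurrences #5 through #11: 7 in total.

7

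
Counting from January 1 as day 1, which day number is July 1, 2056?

Days in months before July: 31 + 29 + 31 + 30 + 31 + 30 = 182.
Plus 1 day into July → day 183.

183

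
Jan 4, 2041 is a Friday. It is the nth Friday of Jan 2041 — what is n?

Day 4 falls in week ⌈4/7⌉ of the month.
Days 1–7 hold the 1st Friday, 8–14 the 2nd, 15–21 the 3rd, 22–28 the 4th, 29–31 the 5th.
4 is in the range for the 1st.

1st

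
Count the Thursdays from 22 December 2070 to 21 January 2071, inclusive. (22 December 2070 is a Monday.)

4

22 December 2070 is a Monday; the first Thursday on or after it is 25 December 2070 (3 days later).
From 25 December 2070 to 21 January 2071: 6 + 21 = 27 days (rest of December, January).
27 ÷ 7 = 3 full weeks with remainder 6, so 3 more Thursdays after the first → 4.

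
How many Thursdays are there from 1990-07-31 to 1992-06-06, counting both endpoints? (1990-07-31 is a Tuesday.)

97

1990-07-31 is a Tuesday; the first Thursday on or after it is 1990-08-02 (2 days later).
From 1990-08-02 to 1992-06-06: 151 + 365 + 158 = 674 days (rest of 1990, 1991, to 1992-06-06 in 1992).
674 ÷ 7 = 96 full weeks with remainder 2, so 96 more Thursdays after the first → 97.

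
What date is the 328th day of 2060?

Nov 23, 2060

Jan has 31 days (328 − 31 = 297 remain).
Feb has 29 days (297 − 29 = 268 remain).
Mar has 31 days (268 − 31 = 237 remain).
Apr has 30 days (237 − 30 = 207 remain).
May has 31 days (207 − 31 = 176 remain).
Jun has 30 days (176 − 30 = 146 remain).
Jul has 31 days (146 − 31 = 115 remain).
Aug has 31 days (115 − 31 = 84 remain).
Sep has 30 days (84 − 30 = 54 remain).
Oct has 31 days (54 − 31 = 23 remain).
23 into Nov → Nov 23.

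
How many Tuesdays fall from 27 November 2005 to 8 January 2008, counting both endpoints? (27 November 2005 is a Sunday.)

27 November 2005 is a Sunday; the first Tuesday on or after it is 29 November 2005 (2 days later).
From 29 November 2005 to 8 January 2008: 32 + 365 + 365 + 8 = 770 days (rest of 2005, 2006, 2007, to 8 January 2008 in 2008).
770 ÷ 7 = 110 full weeks with remainder 0, so 110 more Tuesdays after the first → 111.

111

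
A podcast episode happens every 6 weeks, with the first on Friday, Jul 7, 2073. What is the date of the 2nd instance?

The 2nd occurrence is 1 interval after the first: 1 × 42 = 42 days after Jul 7, 2073.
Jul has 31 days — 24 days to the end of Jul leaves 18.
18 days into Aug → Aug 18, 2073.

Aug 18, 2073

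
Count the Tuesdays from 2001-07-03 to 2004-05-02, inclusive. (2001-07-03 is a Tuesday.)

2001-07-03 is a Tuesday; the first Tuesday on or after it is 2001-07-03.
From 2001-07-03 to 2004-05-02: 181 + 365 + 365 + 123 = 1034 days (rest of 2001, 2002, 2003, to 2004-05-02 in 2004).
1034 ÷ 7 = 147 full weeks with remainder 5, so 147 more Tuesdays after the first → 148.

148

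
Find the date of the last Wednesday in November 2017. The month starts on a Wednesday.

November 2017 begins on a Wednesday, so the first Wednesday is November 1.
November 2017 has 30 days. Adding weeks: 1, 8, 15, 22, 29 — the last one ≤ 30 is the 29th.

2017-11-29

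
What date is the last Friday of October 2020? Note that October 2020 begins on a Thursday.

October 30, 2020

October 2020 begins on a Thursday, so the first Friday is October 2 (1 day later).
October 2020 has 31 days. Adding weeks: 2, 9, 16, 23, 30 — the last one ≤ 31 is the 30th.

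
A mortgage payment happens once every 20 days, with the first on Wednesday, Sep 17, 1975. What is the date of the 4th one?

The 4th occurrence is 3 intervals after the first: 3 × 20 = 60 days after Sep 17, 1975.
Sep has 30 days — 13 days to the end of Sep leaves 47.
Oct has 31 days (16 left).
16 days into Nov → Nov 16, 1975.

Nov 16, 1975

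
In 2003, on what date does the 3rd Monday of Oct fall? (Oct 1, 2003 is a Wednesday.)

Oct 2003 begins on a Wednesday, so the first Monday is Oct 6 (5 days later).
The 3rd Monday is 2 weeks later: 6 + 14 = 20.

Oct 20, 2003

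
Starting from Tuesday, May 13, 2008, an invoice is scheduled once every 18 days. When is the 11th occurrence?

The 11th occurrence is 10 intervals after the first: 10 × 18 = 180 days after May 13, 2008.
May has 31 days — 18 days to the end of May leaves 162.
Jun has 30 days (132 left).
Jul has 31 days (101 left).
Aug has 31 days (70 left).
Sep has 30 days (40 left).
Oct has 31 days (9 left).
9 days into Nov → Nov 9, 2008.

Nov 9, 2008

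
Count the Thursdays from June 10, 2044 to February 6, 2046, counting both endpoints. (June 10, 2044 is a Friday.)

86

June 10, 2044 is a Friday; the first Thursday on or after it is June 16, 2044 (6 days later).
From June 16, 2044 to February 6, 2046: 198 + 365 + 37 = 600 days (rest of 2044, 2045, to February 6, 2046 in 2046).
600 ÷ 7 = 85 full weeks with remainder 5, so 85 more Thursdays after the first → 86.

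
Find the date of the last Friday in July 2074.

2074-07-27

July 2074 begins on a Sunday, so the first Friday is July 6 (5 days later).
July 2074 has 31 days. Adding weeks: 6, 13, 20, 27 — the last one ≤ 31 is the 27th.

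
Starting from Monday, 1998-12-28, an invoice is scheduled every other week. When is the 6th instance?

1999-03-08

The 6th occurrence is 5 intervals after the first: 5 × 14 = 70 days after 1998-12-28.
December has 31 days — 3 days to the end of December leaves 67.
January has 31 days (36 left).
February has 28 days (8 left).
8 days into March → 1999-03-08.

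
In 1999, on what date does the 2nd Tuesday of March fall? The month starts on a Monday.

March 1999 begins on a Monday, so the first Tuesday is March 2 (1 day later).
The 2nd Tuesday is 1 weeks later: 2 + 7 = 9.

9 March 1999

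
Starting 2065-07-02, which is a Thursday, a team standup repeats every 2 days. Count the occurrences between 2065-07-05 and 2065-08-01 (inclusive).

14

Occurrences land 2·i days after 2065-07-02 for i = 0, 1, 2, …
2065-07-05 is 3 days after the start; 3 ÷ 2 = 1 remainder 1; since the remainder is 1, round up to i = 2. First occurrence in the window: #3 on 2065-07-06 (2×2 = 4 days in).
2065-08-01 is 30 days after the start; 30 ÷ 2 = 15 remainder 0. Last occurrence in the window: #16 on 2065-08-01.
Occurrences #3 through #16: 14 in total.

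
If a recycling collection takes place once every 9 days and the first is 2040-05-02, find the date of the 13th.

The 13th occurrence is 12 intervals after the first: 12 × 9 = 108 days after 2040-05-02.
May has 31 days — 29 days to the end of May leaves 79.
June has 30 days (49 left).
July has 31 days (18 left).
18 days into August → 2040-08-18.

2040-08-18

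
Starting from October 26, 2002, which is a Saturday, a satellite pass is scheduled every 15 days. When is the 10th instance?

March 10, 2003

The 10th occurrence is 9 intervals after the first: 9 × 15 = 135 days after October 26, 2002.
October has 31 days — 5 days to the end of October leaves 130.
November has 30 days (100 left).
December has 31 days (69 left).
January has 31 days (38 left).
February has 28 days (10 left).
10 days into March → March 10, 2003.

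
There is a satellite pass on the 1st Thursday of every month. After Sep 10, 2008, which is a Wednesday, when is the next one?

Oct 2, 2008

Sep 2008 starts on a Monday, so its 1st Thursday is Sep 4, 2008 (3 days in).
That is not after Sep 10, 2008, so look at Oct 2008.
Oct 2008 starts on a Wednesday, so its 1st Thursday is Oct 2, 2008 (1 day in).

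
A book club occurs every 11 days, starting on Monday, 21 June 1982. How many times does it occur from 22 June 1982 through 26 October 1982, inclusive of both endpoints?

11

Occurrences land 11·i days after 21 June 1982 for i = 0, 1, 2, …
22 June 1982 is 1 day after the start; 1 ÷ 11 = 0 remainder 1; since the remainder is 1, round up to i = 1. First occurrence in the window: #2 on 2 July 1982 (1×11 = 11 days in).
26 October 1982 is 127 days after the start; 127 ÷ 11 = 11 remainder 6. Last occurrence in the window: #12 on 20 October 1982.
Occurrences #2 through #12: 11 in total.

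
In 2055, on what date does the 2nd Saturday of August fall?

The first Saturday of August 2055 is August 7.
The 2nd Saturday is 1 weeks later: 7 + 7 = 14.

14 August 2055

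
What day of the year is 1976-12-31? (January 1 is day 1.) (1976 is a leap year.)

Days in months before December: 31 + 29 + 31 + 30 + 31 + 30 + 31 + 31 + 30 + 31 + 30 = 335.
Plus 31 days into December → day 366.

366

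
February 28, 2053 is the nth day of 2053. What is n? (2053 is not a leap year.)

59

Days in months before February: 31 = 31.
Plus 28 days into February → day 59.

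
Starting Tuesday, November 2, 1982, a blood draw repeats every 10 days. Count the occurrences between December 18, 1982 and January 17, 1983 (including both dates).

Occurrences land 10·i days after November 2, 1982 for i = 0, 1, 2, …
December 18, 1982 is 46 days after the start; 46 ÷ 10 = 4 remainder 6; since the remainder is 6, round up to i = 5. First occurrence in the window: #6 on December 22, 1982 (5×10 = 50 days in).
January 17, 1983 is 76 days after the start; 76 ÷ 10 = 7 remainder 6. Last occurrence in the window: #8 on January 11, 1983.
Occurrences #6 through #8: 3 in total.

3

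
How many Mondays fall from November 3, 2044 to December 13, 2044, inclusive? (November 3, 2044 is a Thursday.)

November 3, 2044 is a Thursday; the first Monday on or after it is November 7, 2044 (4 days later).
From November 7, 2044 to December 13, 2044: 23 + 13 = 36 days (rest of November, December).
36 ÷ 7 = 5 full weeks with remainder 1, so 5 more Mondays after the first → 6.

6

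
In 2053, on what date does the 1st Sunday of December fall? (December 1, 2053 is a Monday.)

7 December 2053

December 2053 begins on a Monday, so the first Sunday is December 7 (6 days later).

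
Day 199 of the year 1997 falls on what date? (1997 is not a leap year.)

Jul 18, 1997

Jan has 31 days (199 − 31 = 168 remain).
Feb has 28 days (168 − 28 = 140 remain).
Mar has 31 days (140 − 31 = 109 remain).
Apr has 30 days (109 − 30 = 79 remain).
May has 31 days (79 − 31 = 48 remain).
Jun has 30 days (48 − 30 = 18 remain).
18 into Jul → Jul 18.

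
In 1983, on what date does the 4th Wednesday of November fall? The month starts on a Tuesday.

November 1983 begins on a Tuesday, so the first Wednesday is November 2 (1 day later).
The 4th Wednesday is 3 weeks later: 2 + 21 = 23.

23 November 1983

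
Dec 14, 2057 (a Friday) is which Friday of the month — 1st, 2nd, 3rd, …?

Day 14 falls in week ⌈14/7⌉ of the month.
Days 1–7 hold the 1st Friday, 8–14 the 2nd, 15–21 the 3rd, 22–28 the 4th, 29–31 the 5th.
14 is in the range for the 2nd.

2nd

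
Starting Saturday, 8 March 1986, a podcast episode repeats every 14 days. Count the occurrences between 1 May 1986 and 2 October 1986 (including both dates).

Occurrences land 14·i days after 8 March 1986 for i = 0, 1, 2, …
1 May 1986 is 54 days after the start; 54 ÷ 14 = 3 remainder 12; since the remainder is 12, round up to i = 4. First occurrence in the window: #5 on 3 May 1986 (4×14 = 56 days in).
2 October 1986 is 208 days after the start; 208 ÷ 14 = 14 remainder 12. Last occurrence in the window: #15 on 20 September 1986.
Occurrences #5 through #15: 11 in total.

11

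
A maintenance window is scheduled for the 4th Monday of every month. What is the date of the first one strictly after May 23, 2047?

May 2047 starts on a Wednesday; its first Monday is the 6th, so the 4th Monday is the 27th — May 27, 2047.
May 27, 2047 is after May 23, 2047, so that is the next one.

May 27, 2047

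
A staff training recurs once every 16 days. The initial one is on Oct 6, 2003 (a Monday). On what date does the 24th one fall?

Oct 8, 2004

The 24th occurrence is 23 intervals after the first: 23 × 16 = 368 days after Oct 6, 2003.
Oct has 31 days — 25 days to the end of Oct leaves 343.
Nov has 30 days (313 left).
Dec has 31 days (282 left).
Jan has 31 days (251 left).
Feb has 29 days (222 left).
Mar has 31 days (191 left).
Apr has 30 days (161 left).
May has 31 days (130 left).
Jun has 30 days (100 left).
Jul has 31 days (69 left).
Aug has 31 days (38 left).
Sep has 30 days (8 left).
8 days into Oct → Oct 8, 2004.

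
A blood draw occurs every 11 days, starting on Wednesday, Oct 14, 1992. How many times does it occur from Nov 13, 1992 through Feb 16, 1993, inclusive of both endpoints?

Occurrences land 11·i days after Oct 14, 1992 for i = 0, 1, 2, …
Nov 13, 1992 is 30 days after the start; 30 ÷ 11 = 2 remainder 8; since the remainder is 8, round up to i = 3. First occurrence in the window: #4 on Nov 16, 1992 (3×11 = 33 days in).
Feb 16, 1993 is 125 days after the start; 125 ÷ 11 = 11 remainder 4. Last occurrence in the window: #12 on Feb 12, 1993.
Occurrences #4 through #12: 9 in total.

9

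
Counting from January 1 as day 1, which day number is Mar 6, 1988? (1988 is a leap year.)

66

Days in months before Mar: 31 + 29 = 60.
Plus 6 days into Mar → day 66.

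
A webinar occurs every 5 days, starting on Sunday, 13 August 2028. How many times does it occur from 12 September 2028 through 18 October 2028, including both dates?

8

Occurrences land 5·i days after 13 August 2028 for i = 0, 1, 2, …
12 September 2028 is 30 days after the start; 30 ÷ 5 = 6 remainder 0. First occurrence in the window: #7 on 12 September 2028 (6×5 = 30 days in).
18 October 2028 is 66 days after the start; 66 ÷ 5 = 13 remainder 1. Last occurrence in the window: #14 on 17 October 2028.
Occurrences #7 through #14: 8 in total.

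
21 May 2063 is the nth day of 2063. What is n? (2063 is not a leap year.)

Days in months before May: 31 + 28 + 31 + 30 = 120.
Plus 21 days into May → day 141.

141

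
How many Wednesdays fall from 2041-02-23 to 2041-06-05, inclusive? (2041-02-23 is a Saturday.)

2041-02-23 is a Saturday; the first Wednesday on or after it is 2041-02-27 (4 days later).
From 2041-02-27 to 2041-06-05: 1 + 31 + 30 + 31 + 5 = 98 days (rest of February, March, April, May, June).
98 ÷ 7 = 14 full weeks with remainder 0, so 14 more Wednesdays after the first → 15.

15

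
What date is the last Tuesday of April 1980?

29 April 1980

April 1980 begins on a Tuesday, so the first Tuesday is April 1.
April 1980 has 30 days. Adding weeks: 1, 8, 15, 22, 29 — the last one ≤ 30 is the 29th.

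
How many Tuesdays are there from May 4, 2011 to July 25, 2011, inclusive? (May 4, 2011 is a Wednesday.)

11

May 4, 2011 is a Wednesday; the first Tuesday on or after it is May 10, 2011 (6 days later).
From May 10, 2011 to July 25, 2011: 21 + 30 + 25 = 76 days (rest of May, June, July).
76 ÷ 7 = 10 full weeks with remainder 6, so 10 more Tuesdays after the first → 11.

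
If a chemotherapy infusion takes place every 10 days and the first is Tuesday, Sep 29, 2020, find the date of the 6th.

The 6th occurrence is 5 intervals after the first: 5 × 10 = 50 days after Sep 29, 2020.
Sep has 30 days — 1 day to the end of Sep leaves 49.
Oct has 31 days (18 left).
18 days into Nov → Nov 18, 2020.

Nov 18, 2020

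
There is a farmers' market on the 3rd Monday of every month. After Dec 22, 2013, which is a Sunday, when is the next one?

Jan 20, 2014

Dec 2013 starts on a Sunday; its first Monday is the 2nd, so the 3rd Monday is the 16th — Dec 16, 2013.
That is not after Dec 22, 2013, so look at Jan 2014.
Jan 2014 starts on a Wednesday; its first Monday is the 6th, so the 3rd Monday is the 20th — Jan 20, 2014.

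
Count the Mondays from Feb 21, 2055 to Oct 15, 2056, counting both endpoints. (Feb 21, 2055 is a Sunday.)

86

Feb 21, 2055 is a Sunday; the first Monday on or after it is Feb 22, 2055 (1 day later).
From Feb 22, 2055 to Oct 15, 2056: 312 + 289 = 601 days (rest of 2055, to Oct 15, 2056 in 2056).
601 ÷ 7 = 85 full weeks with remainder 6, so 85 more Mondays after the first → 86.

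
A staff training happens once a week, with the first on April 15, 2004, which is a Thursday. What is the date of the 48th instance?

March 10, 2005

The 48th occurrence is 47 intervals after the first: 47 × 7 = 329 days after April 15, 2004.
April has 30 days — 15 days to the end of April leaves 314.
May has 31 days (283 left).
June has 30 days (253 left).
July has 31 days (222 left).
August has 31 days (191 left).
September has 30 days (161 left).
October has 31 days (130 left).
November has 30 days (100 left).
December has 31 days (69 left).
January has 31 days (38 left).
February has 28 days (10 left).
10 days into March → March 10, 2005.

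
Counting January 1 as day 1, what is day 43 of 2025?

February 12, 2025

January has 31 days (43 − 31 = 12 remain).
12 into February → February 12.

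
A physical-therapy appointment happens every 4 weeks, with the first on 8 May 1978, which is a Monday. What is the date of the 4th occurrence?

The 4th occurrence is 3 intervals after the first: 3 × 28 = 84 days after 8 May 1978.
May has 31 days — 23 days to the end of May leaves 61.
June has 30 days (31 left).
31 days into July → 31 July 1978.

31 July 1978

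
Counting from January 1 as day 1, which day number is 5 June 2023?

156

Days in months before June: 31 + 28 + 31 + 30 + 31 = 151.
Plus 5 days into June → day 156.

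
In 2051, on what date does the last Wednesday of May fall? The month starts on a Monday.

May 2051 begins on a Monday, so the first Wednesday is May 3 (2 days later).
May 2051 has 31 days. Adding weeks: 3, 10, 17, 24, 31 — the last one ≤ 31 is the 31st.

May 31, 2051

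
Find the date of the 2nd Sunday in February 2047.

February 10, 2047

February 2047 begins on a Friday, so the first Sunday is February 3 (2 days later).
The 2nd Sunday is 1 weeks later: 3 + 7 = 10.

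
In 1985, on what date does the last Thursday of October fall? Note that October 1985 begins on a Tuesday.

October 31, 1985

October 1985 begins on a Tuesday, so the first Thursday is October 3 (2 days later).
October 1985 has 31 days. Adding weeks: 3, 10, 17, 24, 31 — the last one ≤ 31 is the 31st.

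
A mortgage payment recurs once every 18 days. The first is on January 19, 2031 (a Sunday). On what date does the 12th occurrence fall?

August 5, 2031

The 12th occurrence is 11 intervals after the first: 11 × 18 = 198 days after January 19, 2031.
January has 31 days — 12 days to the end of January leaves 186.
February has 28 days (158 left).
March has 31 days (127 left).
April has 30 days (97 left).
May has 31 days (66 left).
June has 30 days (36 left).
July has 31 days (5 left).
5 days into August → August 5, 2031.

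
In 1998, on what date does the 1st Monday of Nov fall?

The first Monday of Nov 1998 is Nov 2.

Nov 2, 1998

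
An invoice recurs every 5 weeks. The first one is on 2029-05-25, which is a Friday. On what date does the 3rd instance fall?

The 3rd occurrence is 2 intervals after the first: 2 × 35 = 70 days after 2029-05-25.
May has 31 days — 6 days to the end of May leaves 64.
June has 30 days (34 left).
July has 31 days (3 left).
3 days into August → 2029-08-03.

2029-08-03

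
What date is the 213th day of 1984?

July 31, 1984

January has 31 days (213 − 31 = 182 remain).
February has 29 days (182 − 29 = 153 remain).
March has 31 days (153 − 31 = 122 remain).
April has 30 days (122 − 30 = 92 remain).
May has 31 days (92 − 31 = 61 remain).
June has 30 days (61 − 30 = 31 remain).
31 into July → July 31.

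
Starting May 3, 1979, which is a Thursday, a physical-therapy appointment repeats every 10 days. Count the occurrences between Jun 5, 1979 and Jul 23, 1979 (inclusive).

5

Occurrences land 10·i days after May 3, 1979 for i = 0, 1, 2, …
Jun 5, 1979 is 33 days after the start; 33 ÷ 10 = 3 remainder 3; since the remainder is 3, round up to i = 4. First occurrence in the window: #5 on Jun 12, 1979 (4×10 = 40 days in).
Jul 23, 1979 is 81 days after the start; 81 ÷ 10 = 8 remainder 1. Last occurrence in the window: #9 on Jul 22, 1979.
Occurrences #5 through #9: 5 in total.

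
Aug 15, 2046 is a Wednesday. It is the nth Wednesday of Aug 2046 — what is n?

3rd

Day 15 falls in week ⌈15/7⌉ of the month.
Days 1–7 hold the 1st Wednesday, 8–14 the 2nd, 15–21 the 3rd, 22–28 the 4th, 29–31 the 5th.
15 is in the range for the 3rd.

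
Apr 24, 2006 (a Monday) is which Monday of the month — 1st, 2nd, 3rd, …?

4th

Day 24 falls in week ⌈24/7⌉ of the month.
Days 1–7 hold the 1st Monday, 8–14 the 2nd, 15–21 the 3rd, 22–28 the 4th, 29–31 the 5th.
24 is in the range for the 4th.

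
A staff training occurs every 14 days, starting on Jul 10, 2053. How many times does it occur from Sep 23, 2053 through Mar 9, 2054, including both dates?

Occurrences land 14·i days after Jul 10, 2053 for i = 0, 1, 2, …
Sep 23, 2053 is 75 days after the start; 75 ÷ 14 = 5 remainder 5; since the remainder is 5, round up to i = 6. First occurrence in the window: #7 on Oct 2, 2053 (6×14 = 84 days in).
Mar 9, 2054 is 242 days after the start; 242 ÷ 14 = 17 remainder 4. Last occurrence in the window: #18 on Mar 5, 2054.
Occurrences #7 through #18: 12 in total.

12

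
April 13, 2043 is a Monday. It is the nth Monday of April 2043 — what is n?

2nd

Day 13 falls in week ⌈13/7⌉ of the month.
Days 1–7 hold the 1st Monday, 8–14 the 2nd, 15–21 the 3rd, 22–28 the 4th, 29–31 the 5th.
13 is in the range for the 2nd.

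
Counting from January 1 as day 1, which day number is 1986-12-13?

Days in months before December: 31 + 28 + 31 + 30 + 31 + 30 + 31 + 31 + 30 + 31 + 30 = 334.
Plus 13 days into December → day 347.

347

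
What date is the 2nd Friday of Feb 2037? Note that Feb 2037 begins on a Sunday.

Feb 13, 2037

Feb 2037 begins on a Sunday, so the first Friday is Feb 6 (5 days later).
The 2nd Friday is 1 weeks later: 6 + 7 = 13.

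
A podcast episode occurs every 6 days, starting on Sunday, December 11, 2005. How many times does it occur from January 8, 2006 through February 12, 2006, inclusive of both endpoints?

6

Occurrences land 6·i days after December 11, 2005 for i = 0, 1, 2, …
January 8, 2006 is 28 days after the start; 28 ÷ 6 = 4 remainder 4; since the remainder is 4, round up to i = 5. First occurrence in the window: #6 on January 10, 2006 (5×6 = 30 days in).
February 12, 2006 is 63 days after the start; 63 ÷ 6 = 10 remainder 3. Last occurrence in the window: #11 on February 9, 2006.
Occurrences #6 through #11: 6 in total.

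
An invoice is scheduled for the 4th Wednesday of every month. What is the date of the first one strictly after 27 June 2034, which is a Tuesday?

June 2034 starts on a Thursday; its first Wednesday is the 7th, so the 4th Wednesday is the 28th — 28 June 2034.
28 June 2034 is after 27 June 2034, so that is the next one.

28 June 2034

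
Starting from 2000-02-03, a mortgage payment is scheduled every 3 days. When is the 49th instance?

2000-06-26

The 49th occurrence is 48 intervals after the first: 48 × 3 = 144 days after 2000-02-03.
February has 29 days — 26 days to the end of February leaves 118.
March has 31 days (87 left).
April has 30 days (57 left).
May has 31 days (26 left).
26 days into June → 2000-06-26.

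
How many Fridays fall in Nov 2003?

Nov 1, 2003 is a Saturday; the first Friday on or after it is Nov 7, 2003 (6 days later).
From Nov 7, 2003 to Nov 30, 2003 is 30 − 7 = 23 days.
23 ÷ 7 = 3 full weeks with remainder 2, so 3 more Fridays after the first → 4.

4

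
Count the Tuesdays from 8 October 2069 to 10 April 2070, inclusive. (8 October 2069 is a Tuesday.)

8 October 2069 is a Tuesday; the first Tuesday on or after it is 8 October 2069.
From 8 October 2069 to 10 April 2070: 23 + 30 + 31 + 31 + 28 + 31 + 10 = 184 days (rest of October, November, December, January, February, March, April).
184 ÷ 7 = 26 full weeks with remainder 2, so 26 more Tuesdays after the first → 27.

27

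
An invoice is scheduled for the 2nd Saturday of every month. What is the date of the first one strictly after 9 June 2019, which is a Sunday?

June 2019 starts on a Saturday; its first Saturday is the 1st, so the 2nd Saturday is the 8th — 8 June 2019.
That is not after 9 June 2019, so look at July 2019.
July 2019 starts on a Monday; its first Saturday is the 6th, so the 2nd Saturday is the 13th — 13 July 2019.

13 July 2019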